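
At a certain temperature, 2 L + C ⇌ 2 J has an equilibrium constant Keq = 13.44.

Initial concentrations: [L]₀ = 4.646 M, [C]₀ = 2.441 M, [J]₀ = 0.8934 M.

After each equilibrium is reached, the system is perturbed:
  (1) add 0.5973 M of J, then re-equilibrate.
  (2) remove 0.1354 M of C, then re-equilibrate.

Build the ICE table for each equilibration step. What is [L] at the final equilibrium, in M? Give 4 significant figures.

[L]_eq = 1.488 M

Q₀ = 0.01515 vs Keq = 13.44 ⇒ Q<K, forward
Step 1:
                    L           C           J
  init          4.646       2.441      0.8934
  Δ            -3.335      -1.667       3.335
  eq            1.311      0.7736       4.228
  solve Keq expr → x = 1.667; check Q = 13.44
Then add 0.5973 M of J.
Step 2:
                    L           C           J
  init          1.311      0.7736       4.825
  Δ            0.1052     0.05261     -0.1052
  eq            1.416      0.8262        4.72
  solve Keq expr → x = -0.05261; check Q = 13.44
Then remove 0.1354 M of C.
Step 3:
                    L           C           J
  init          1.416      0.6908        4.72
  Δ            0.0713     0.03565     -0.0713
  eq            1.488      0.7265       4.649
  solve Keq expr → x = -0.03565; check Q = 13.44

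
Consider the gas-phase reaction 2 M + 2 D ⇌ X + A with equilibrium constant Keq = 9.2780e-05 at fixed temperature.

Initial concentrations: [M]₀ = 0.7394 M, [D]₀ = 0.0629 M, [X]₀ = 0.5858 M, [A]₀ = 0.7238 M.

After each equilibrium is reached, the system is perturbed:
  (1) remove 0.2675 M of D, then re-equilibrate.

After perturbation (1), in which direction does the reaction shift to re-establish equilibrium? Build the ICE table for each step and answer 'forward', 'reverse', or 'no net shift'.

Direction: reverse

Q₀ = 196 vs Keq = 9.2780e-05 ⇒ Q>K, reverse
Step 1:
                   M          D          X          A
  I           0.7394     0.0629     0.5858     0.7238
  C            1.164      1.164    -0.5822    -0.5822
  E            1.904      1.227   0.003578     0.1416
  solve Keq expr → x = -0.5822; check Q = 9.2780e-05
Then remove 0.2675 M of D.
Step 2:
                   M          D          X          A
  I            1.904     0.9598   0.003578     0.1416
  C           0.0027     0.0027   -0.00135   -0.00135
  E            1.907     0.9625   0.002228     0.1402
  solve Keq expr → x = -0.00135; check Q = 9.2780e-05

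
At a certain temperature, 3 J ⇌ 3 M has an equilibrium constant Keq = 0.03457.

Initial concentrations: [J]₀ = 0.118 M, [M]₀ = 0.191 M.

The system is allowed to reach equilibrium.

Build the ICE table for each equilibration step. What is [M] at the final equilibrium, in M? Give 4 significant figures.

Q₀ = 4.241 vs Keq = 0.03457 ⇒ Q>K, reverse
Step 1:
                   J          M
  Initial      0.118      0.191
  Change      0.1151    -0.1151
  Equil       0.2331    0.07593
  solve Keq expr → x = -0.03836; check Q = 0.03457

[M]_eq = 0.07593 M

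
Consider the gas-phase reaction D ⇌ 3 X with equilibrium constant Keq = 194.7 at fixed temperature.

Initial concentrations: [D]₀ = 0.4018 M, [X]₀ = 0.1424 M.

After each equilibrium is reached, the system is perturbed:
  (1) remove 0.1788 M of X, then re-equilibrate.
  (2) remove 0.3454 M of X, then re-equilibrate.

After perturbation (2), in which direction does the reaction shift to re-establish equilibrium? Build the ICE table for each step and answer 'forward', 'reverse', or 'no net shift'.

Direction: forward

Q₀ = 0.007187 vs Keq = 194.7 ⇒ Q<K, forward
Step 1:
                    D           X
  Initial      0.4018      0.1424
  Change      -0.3902       1.171
  Equil       0.01162       1.313
  solve Keq expr → x = 0.3902; check Q = 194.7
Then remove 0.1788 M of X.
Step 2:
                    D           X
  Initial     0.01162       1.134
  Change    -0.003898     0.01169
  Equil      0.007727       1.146
  solve Keq expr → x = 0.003898; check Q = 194.7
Then remove 0.3454 M of X.
Step 3:
                    D           X
  Initial    0.007727      0.8004
  Change    -0.004944     0.01483
  Equil      0.002783      0.8153
  solve Keq expr → x = 0.004944; check Q = 194.7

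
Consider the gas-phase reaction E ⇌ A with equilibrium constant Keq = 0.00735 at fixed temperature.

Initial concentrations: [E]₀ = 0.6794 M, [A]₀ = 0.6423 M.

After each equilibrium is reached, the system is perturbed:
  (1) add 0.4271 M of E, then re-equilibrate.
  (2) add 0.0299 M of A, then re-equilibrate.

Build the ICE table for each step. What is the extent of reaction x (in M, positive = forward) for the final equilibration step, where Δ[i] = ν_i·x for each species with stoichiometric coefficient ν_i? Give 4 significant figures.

x = -0.02968 M

Q₀ = 0.9454 vs Keq = 0.00735 ⇒ Q>K, reverse
Step 1:
                  E         A
  Initial    0.6794    0.6423
  Change     0.6327   -0.6327
  Equil       1.312  0.009644
  solve Keq expr → x = -0.6327; check Q = 0.00735
Then add 0.4271 M of E.
Step 2:
                  E         A
  Initial     1.739  0.009644
  Change  -0.003116  0.003116
  Equil       1.736   0.01276
  solve Keq expr → x = 0.003116; check Q = 0.00735
Then add 0.0299 M of A.
Step 3:
                  E         A
  Initial     1.736   0.04266
  Change    0.02968  -0.02968
  Equil       1.766   0.01298
  solve Keq expr → x = -0.02968; check Q = 0.00735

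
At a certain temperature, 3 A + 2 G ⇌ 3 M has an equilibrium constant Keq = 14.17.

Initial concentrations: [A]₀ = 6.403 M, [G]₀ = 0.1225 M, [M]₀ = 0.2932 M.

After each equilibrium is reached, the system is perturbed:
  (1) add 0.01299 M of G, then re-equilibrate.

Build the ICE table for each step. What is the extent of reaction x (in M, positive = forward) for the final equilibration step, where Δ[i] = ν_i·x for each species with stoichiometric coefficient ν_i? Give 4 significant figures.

Q₀ = 0.006398 vs Keq = 14.17 ⇒ Q<K, forward
Step 1:
                    A           G           M
  I             6.403      0.1225      0.2932
  C           -0.1755      -0.117      0.1755
  E             6.227    0.005486      0.4687
  solve Keq expr → x = 0.05851; check Q = 14.17
Then add 0.01299 M of G.
Step 2:
                    A           G           M
  I             6.227     0.01848      0.4687
  C          -0.01894    -0.01263     0.01894
  E             6.209    0.005848      0.4877
  solve Keq expr → x = 0.006314; check Q = 14.17

x = 0.006314 M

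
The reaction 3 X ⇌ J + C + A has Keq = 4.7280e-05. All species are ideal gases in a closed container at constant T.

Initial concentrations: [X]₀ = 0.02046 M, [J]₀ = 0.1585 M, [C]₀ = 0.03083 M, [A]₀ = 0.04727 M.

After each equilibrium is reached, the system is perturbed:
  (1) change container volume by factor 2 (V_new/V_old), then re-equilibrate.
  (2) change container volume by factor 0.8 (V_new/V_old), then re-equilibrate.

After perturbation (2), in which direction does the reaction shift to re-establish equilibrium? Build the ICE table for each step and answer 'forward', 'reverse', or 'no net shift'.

Direction: no net shift

Q₀ = 26.97 vs Keq = 4.7280e-05 ⇒ Q>K, reverse
Step 1:
                    X           J           C           A
  Initial     0.02046      0.1585     0.03083     0.04727
  Change      0.09239     -0.0308     -0.0308     -0.0308
  Equil        0.1129      0.1277  3.2305e-05     0.01647
  solve Keq expr → x = -0.0308; check Q = 4.7280e-05
Then change container volume by factor 2 (V_new/V_old).
Step 2:
                    X           J           C           A
  Initial     0.05643     0.06385  1.6152e-05    0.008236
  Change            0           0           0           0
  Equil       0.05643     0.06385  1.6152e-05    0.008236
  solve Keq expr → x = 0; check Q = 4.7280e-05
Then change container volume by factor 0.8 (V_new/V_old).
Step 3:
                    X           J           C           A
  Initial     0.07053     0.07981  2.0190e-05      0.0103
  Change            0           0           0           0
  Equil       0.07053     0.07981  2.0190e-05      0.0103
  solve Keq expr → x = 0; check Q = 4.7280e-05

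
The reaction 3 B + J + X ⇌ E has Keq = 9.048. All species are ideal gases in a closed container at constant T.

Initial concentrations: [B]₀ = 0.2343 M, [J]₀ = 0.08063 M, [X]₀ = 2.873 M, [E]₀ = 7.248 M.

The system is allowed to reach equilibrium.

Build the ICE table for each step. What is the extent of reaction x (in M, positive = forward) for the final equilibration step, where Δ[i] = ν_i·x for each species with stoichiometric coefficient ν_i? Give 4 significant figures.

x = -0.2314 M

Q₀ = 2433 vs Keq = 9.048 ⇒ Q>K, reverse
Step 1:
                   B          J          X          E
  I           0.2343    0.08063      2.873      7.248
  C           0.6942     0.2314     0.2314    -0.2314
  E           0.9285      0.312      3.104      7.017
  solve Keq expr → x = -0.2314; check Q = 9.048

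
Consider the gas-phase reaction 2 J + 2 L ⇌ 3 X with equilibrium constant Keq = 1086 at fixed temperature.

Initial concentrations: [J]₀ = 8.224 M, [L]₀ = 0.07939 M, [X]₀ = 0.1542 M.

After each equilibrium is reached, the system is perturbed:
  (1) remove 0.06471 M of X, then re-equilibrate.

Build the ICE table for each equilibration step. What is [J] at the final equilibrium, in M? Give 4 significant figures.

Q₀ = 0.008601 vs Keq = 1086 ⇒ Q<K, forward
Step 1:
                    J           L           X
  I             8.224     0.07939      0.1542
  C          -0.07886    -0.07886      0.1183
  E             8.145  5.2992e-04      0.2725
  solve Keq expr → x = 0.03943; check Q = 1086
Then remove 0.06471 M of X.
Step 2:
                    J           L           X
  I             8.145  5.2992e-04      0.2078
  C       -1.7639e-04 -1.7639e-04  2.6458e-04
  E             8.145  3.5353e-04       0.208
  solve Keq expr → x = 8.8195e-05; check Q = 1086

[J]_eq = 8.145 M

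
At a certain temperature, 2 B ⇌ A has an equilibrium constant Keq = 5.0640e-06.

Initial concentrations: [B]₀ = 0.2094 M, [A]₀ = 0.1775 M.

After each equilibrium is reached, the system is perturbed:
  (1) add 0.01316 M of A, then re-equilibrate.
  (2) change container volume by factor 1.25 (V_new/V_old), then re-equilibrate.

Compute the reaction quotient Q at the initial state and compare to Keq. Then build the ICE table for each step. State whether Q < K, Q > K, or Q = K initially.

Q₀ = 4.048 vs Keq = 5.0640e-06 ⇒ Q>K, reverse
Step 1:
                   B          A
  init        0.2094     0.1775
  Δ            0.355    -0.1775
  eq          0.5644 1.6131e-06
  solve Keq expr → x = -0.1775; check Q = 5.0640e-06
Then add 0.01316 M of A.
Step 2:
                   B          A
  init        0.5644    0.01316
  Δ          0.02632   -0.01316
  eq          0.5907 1.7671e-06
  solve Keq expr → x = -0.01316; check Q = 5.0640e-06
Then change container volume by factor 1.25 (V_new/V_old).
Step 3:
                   B          A
  init        0.4726 1.4136e-06
  Δ       5.6545e-07 -2.8273e-07
  eq          0.4726 1.1309e-06
  solve Keq expr → x = -2.8273e-07; check Q = 5.0640e-06

Q₀ = 4.048; Q > K (proceeds reverse)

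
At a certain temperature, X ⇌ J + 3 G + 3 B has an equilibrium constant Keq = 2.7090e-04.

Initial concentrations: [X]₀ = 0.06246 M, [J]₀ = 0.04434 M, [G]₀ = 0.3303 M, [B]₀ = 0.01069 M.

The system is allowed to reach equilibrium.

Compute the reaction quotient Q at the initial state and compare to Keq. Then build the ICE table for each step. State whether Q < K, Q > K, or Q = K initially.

Q₀ = 3.1250e-08 vs Keq = 2.7090e-04 ⇒ Q<K, forward
Step 1:
                    X           J           G           B
  Initial     0.06246     0.04434      0.3303     0.01069
  Change     -0.03292     0.03292     0.09876     0.09876
  Equil       0.02954     0.07726      0.4291      0.1095
  solve Keq expr → x = 0.03292; check Q = 2.7090e-04

Q₀ = 3.1250e-08; Q < K (proceeds forward)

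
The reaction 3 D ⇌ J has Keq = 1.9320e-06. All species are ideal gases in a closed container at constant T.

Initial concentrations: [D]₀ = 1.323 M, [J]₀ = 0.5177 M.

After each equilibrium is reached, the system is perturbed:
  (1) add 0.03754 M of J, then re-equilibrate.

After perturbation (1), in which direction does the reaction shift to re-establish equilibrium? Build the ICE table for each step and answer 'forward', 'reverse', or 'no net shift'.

Direction: reverse

Q₀ = 0.2236 vs Keq = 1.9320e-06 ⇒ Q>K, reverse
Step 1:
                    D           J
  init          1.323      0.5177
  Δ             1.553     -0.5177
  eq            2.876  4.5958e-05
  solve Keq expr → x = -0.5177; check Q = 1.9320e-06
Then add 0.03754 M of J.
Step 2:
                    D           J
  init          2.876     0.03759
  Δ            0.1126    -0.03753
  eq            2.989  5.1570e-05
  solve Keq expr → x = -0.03753; check Q = 1.9320e-06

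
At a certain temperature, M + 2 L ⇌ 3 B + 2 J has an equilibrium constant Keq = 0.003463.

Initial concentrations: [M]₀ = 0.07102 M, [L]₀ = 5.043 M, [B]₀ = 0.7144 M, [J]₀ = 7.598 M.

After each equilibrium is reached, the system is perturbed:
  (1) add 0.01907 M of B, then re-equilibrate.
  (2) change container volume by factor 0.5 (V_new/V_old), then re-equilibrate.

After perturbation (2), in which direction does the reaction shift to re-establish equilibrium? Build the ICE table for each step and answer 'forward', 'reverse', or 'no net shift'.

Q₀ = 11.65 vs Keq = 0.003463 ⇒ Q>K, reverse
Step 1:
                   M          L          B          J
  init       0.07102      5.043     0.7144      7.598
  Δ           0.2106     0.4211    -0.6317    -0.4211
  eq          0.2816      5.464    0.08268      7.177
  solve Keq expr → x = -0.2106; check Q = 0.003463
Then add 0.01907 M of B.
Step 2:
                   M          L          B          J
  init        0.2816      5.464     0.1018      7.177
  Δ         0.006087    0.01217   -0.01826   -0.01217
  eq          0.2877      5.476    0.08349      7.165
  solve Keq expr → x = -0.006087; check Q = 0.003463
Then change container volume by factor 0.5 (V_new/V_old).
Step 3:
                   M          L          B          J
  init        0.5754      10.95      0.167      14.33
  Δ          0.02004    0.04008   -0.06012   -0.04008
  eq          0.5954      10.99     0.1069      14.29
  solve Keq expr → x = -0.02004; check Q = 0.003463

Direction: reverse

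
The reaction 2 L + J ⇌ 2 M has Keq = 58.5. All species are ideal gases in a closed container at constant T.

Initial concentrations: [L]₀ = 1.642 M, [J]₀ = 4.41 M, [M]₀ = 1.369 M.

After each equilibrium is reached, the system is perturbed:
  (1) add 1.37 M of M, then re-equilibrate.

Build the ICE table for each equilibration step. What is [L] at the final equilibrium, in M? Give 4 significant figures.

[L]_eq = 0.2778 M

Q₀ = 0.1576 vs Keq = 58.5 ⇒ Q<K, forward
Step 1:
                   L          J          M
  init         1.642       4.41      1.369
  Δ            -1.45     -0.725       1.45
  eq           0.192      3.685      2.819
  solve Keq expr → x = 0.725; check Q = 58.5
Then add 1.37 M of M.
Step 2:
                   L          J          M
  init         0.192      3.685      4.189
  Δ          0.08585    0.04292   -0.08585
  eq          0.2778      3.728      4.103
  solve Keq expr → x = -0.04292; check Q = 58.5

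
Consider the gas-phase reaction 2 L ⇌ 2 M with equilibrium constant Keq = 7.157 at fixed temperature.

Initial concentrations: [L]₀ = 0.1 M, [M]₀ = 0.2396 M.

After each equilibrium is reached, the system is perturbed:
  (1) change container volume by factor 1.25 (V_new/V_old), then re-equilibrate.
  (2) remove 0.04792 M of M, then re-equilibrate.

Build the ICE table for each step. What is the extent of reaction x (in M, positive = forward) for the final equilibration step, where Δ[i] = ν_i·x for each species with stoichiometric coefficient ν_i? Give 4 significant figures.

Q₀ = 5.741 vs Keq = 7.157 ⇒ Q<K, forward
Step 1:
                    L           M
  Initial         0.1      0.2396
  Change    -0.007598    0.007598
  Equil        0.0924      0.2472
  solve Keq expr → x = 0.003799; check Q = 7.157
Then change container volume by factor 1.25 (V_new/V_old).
Step 2:
                    L           M
  Initial     0.07392      0.1978
  Change            0           0
  Equil       0.07392      0.1978
  solve Keq expr → x = 0; check Q = 7.157
Then remove 0.04792 M of M.
Step 3:
                    L           M
  Initial     0.07392      0.1498
  Change     -0.01304     0.01304
  Equil       0.06088      0.1629
  solve Keq expr → x = 0.006519; check Q = 7.157

x = 0.006519 M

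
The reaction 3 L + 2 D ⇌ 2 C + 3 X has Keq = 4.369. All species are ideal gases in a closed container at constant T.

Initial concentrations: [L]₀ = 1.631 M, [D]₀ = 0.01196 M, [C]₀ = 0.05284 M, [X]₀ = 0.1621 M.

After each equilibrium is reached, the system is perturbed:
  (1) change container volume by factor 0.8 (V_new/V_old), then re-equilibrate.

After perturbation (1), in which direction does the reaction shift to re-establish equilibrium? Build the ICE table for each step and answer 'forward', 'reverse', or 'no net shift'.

Direction: no net shift

Q₀ = 0.01916 vs Keq = 4.369 ⇒ Q<K, forward
Step 1:
                   L          D          C          X
  Initial      1.631    0.01196    0.05284     0.1621
  Change    -0.01626   -0.01084    0.01084    0.01626
  Equil        1.615   0.001118    0.06368     0.1784
  solve Keq expr → x = 0.005421; check Q = 4.369
Then change container volume by factor 0.8 (V_new/V_old).
Step 2:
                   L          D          C          X
  Initial      2.018   0.001398     0.0796      0.223
  Change           0          0          0          0
  Equil        2.018   0.001398     0.0796      0.223
  solve Keq expr → x = 0; check Q = 4.369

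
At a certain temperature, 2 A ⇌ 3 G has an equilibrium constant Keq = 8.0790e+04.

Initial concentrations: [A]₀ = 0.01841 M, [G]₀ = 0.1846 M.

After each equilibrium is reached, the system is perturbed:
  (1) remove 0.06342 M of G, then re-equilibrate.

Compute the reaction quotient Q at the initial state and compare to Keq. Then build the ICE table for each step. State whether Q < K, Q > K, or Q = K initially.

Q₀ = 18.56; Q < K (proceeds forward)

Q₀ = 18.56 vs Keq = 8.0790e+04 ⇒ Q<K, forward
Step 1:
                    A           G
  Initial     0.01841      0.1846
  Change     -0.01807      0.0271
  Equil    3.4269e-04      0.2117
  solve Keq expr → x = 0.009034; check Q = 8.0790e+04
Then remove 0.06342 M of G.
Step 2:
                    A           G
  Initial  3.4269e-04      0.1483
  Change  -1.4138e-04  2.1206e-04
  Equil    2.0132e-04      0.1485
  solve Keq expr → x = 7.0688e-05; check Q = 8.0790e+04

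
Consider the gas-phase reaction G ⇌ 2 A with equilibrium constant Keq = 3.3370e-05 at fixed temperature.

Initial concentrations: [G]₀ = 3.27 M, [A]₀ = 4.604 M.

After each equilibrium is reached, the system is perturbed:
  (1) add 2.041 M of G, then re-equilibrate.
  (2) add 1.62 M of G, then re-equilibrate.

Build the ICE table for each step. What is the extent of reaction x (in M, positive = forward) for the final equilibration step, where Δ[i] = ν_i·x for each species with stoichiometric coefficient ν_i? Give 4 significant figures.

x = 8.0706e-04 M

Q₀ = 6.482 vs Keq = 3.3370e-05 ⇒ Q>K, reverse
Step 1:
                   G          A
  init          3.27      4.604
  Δ            2.295      -4.59
  eq           5.565    0.01363
  solve Keq expr → x = -2.295; check Q = 3.3370e-05
Then add 2.041 M of G.
Step 2:
                   G          A
  init         7.606    0.01363
  Δ        -0.001151   0.002303
  eq           7.605    0.01593
  solve Keq expr → x = 0.001151; check Q = 3.3370e-05
Then add 1.62 M of G.
Step 3:
                   G          A
  init         9.225    0.01593
  Δ       -8.0706e-04   0.001614
  eq           9.224    0.01754
  solve Keq expr → x = 8.0706e-04; check Q = 3.3370e-05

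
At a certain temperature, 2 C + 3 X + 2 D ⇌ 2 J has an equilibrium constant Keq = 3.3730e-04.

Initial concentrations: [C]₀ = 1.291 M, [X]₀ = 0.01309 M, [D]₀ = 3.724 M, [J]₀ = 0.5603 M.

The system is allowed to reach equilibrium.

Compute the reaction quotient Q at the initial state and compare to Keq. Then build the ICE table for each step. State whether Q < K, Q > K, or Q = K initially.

Q₀ = 6056 vs Keq = 3.3730e-04 ⇒ Q>K, reverse
Step 1:
                   C          X          D          J
  Initial      1.291    0.01309      3.724     0.5603
  Change      0.4758     0.7138     0.4758    -0.4758
  Equil        1.767     0.7269        4.2    0.08445
  solve Keq expr → x = -0.2379; check Q = 3.3730e-04

Q₀ = 6056; Q > K (proceeds reverse)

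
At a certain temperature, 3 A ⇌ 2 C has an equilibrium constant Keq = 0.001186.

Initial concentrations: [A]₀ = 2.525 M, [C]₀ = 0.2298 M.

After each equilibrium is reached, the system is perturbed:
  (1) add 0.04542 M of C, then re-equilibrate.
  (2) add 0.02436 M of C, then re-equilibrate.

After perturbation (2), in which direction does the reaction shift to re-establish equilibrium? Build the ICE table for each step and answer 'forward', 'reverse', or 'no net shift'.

Q₀ = 0.00328 vs Keq = 0.001186 ⇒ Q>K, reverse
Step 1:
                   A          C
  I            2.525     0.2298
  C           0.1222   -0.08147
  E            2.647     0.1483
  solve Keq expr → x = -0.04074; check Q = 0.001186
Then add 0.04542 M of C.
Step 2:
                   A          C
  I            2.647     0.1937
  C          0.06046   -0.04031
  E            2.708     0.1534
  solve Keq expr → x = -0.02015; check Q = 0.001186
Then add 0.02436 M of C.
Step 3:
                   A          C
  I            2.708     0.1778
  C           0.0324    -0.0216
  E             2.74     0.1562
  solve Keq expr → x = -0.0108; check Q = 0.001186

Direction: reverse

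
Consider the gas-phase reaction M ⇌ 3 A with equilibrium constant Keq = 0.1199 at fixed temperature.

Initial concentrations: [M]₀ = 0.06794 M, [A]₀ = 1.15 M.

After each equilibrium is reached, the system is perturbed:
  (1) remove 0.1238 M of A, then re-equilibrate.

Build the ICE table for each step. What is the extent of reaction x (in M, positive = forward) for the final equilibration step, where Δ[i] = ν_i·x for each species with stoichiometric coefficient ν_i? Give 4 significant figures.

x = 0.03693 M

Q₀ = 22.39 vs Keq = 0.1199 ⇒ Q>K, reverse
Step 1:
                  M         A
  Initial   0.06794      1.15
  Change      0.269   -0.8069
  Equil      0.3369    0.3431
  solve Keq expr → x = -0.269; check Q = 0.1199
Then remove 0.1238 M of A.
Step 2:
                  M         A
  Initial    0.3369    0.2193
  Change   -0.03693    0.1108
  Equil         0.3    0.3301
  solve Keq expr → x = 0.03693; check Q = 0.1199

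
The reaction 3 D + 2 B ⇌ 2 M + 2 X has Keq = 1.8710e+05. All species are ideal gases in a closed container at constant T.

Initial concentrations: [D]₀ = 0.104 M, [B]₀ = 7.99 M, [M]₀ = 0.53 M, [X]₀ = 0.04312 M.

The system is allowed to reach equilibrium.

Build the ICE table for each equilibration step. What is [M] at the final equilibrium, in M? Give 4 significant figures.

Q₀ = 0.007273 vs Keq = 1.8710e+05 ⇒ Q<K, forward
Step 1:
                    D           B           M           X
  init          0.104        7.99        0.53     0.04312
  Δ           -0.1033    -0.06885     0.06885     0.06885
  eq       7.2621e-04       7.921      0.5988       0.112
  solve Keq expr → x = 0.03442; check Q = 1.8710e+05

[M]_eq = 0.5988 M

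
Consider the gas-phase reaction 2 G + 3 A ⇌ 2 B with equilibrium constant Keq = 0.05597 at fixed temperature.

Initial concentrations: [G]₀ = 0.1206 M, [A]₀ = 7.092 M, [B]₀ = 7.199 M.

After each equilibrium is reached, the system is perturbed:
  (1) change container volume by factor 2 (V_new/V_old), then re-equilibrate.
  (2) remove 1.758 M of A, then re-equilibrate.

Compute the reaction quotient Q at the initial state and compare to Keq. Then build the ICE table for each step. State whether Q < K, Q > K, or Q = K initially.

Q₀ = 9.989 vs Keq = 0.05597 ⇒ Q>K, reverse
Step 1:
                  G         A         B
  init       0.1206     7.092     7.199
  Δ          0.9445     1.417   -0.9445
  eq          1.065     8.509     6.254
  solve Keq expr → x = -0.4723; check Q = 0.05597
Then change container volume by factor 2 (V_new/V_old).
Step 2:
                  G         A         B
  init       0.5326     4.254     3.127
  Δ          0.4778    0.7167   -0.4778
  eq           1.01     4.971     2.649
  solve Keq expr → x = -0.2389; check Q = 0.05597
Then remove 1.758 M of A.
Step 3:
                  G         A         B
  init         1.01     3.213     2.649
  Δ          0.3435    0.5153   -0.3435
  eq          1.354     3.728     2.306
  solve Keq expr → x = -0.1718; check Q = 0.05597

Q₀ = 9.989; Q > K (proceeds reverse)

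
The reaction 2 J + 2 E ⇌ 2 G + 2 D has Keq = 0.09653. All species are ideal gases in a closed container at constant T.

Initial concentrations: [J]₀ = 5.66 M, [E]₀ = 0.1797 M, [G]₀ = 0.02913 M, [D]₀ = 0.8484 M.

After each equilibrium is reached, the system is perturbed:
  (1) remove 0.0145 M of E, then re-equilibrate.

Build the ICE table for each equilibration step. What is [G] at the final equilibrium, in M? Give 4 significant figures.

[G]_eq = 0.1256 M

Q₀ = 5.9041e-04 vs Keq = 0.09653 ⇒ Q<K, forward
Step 1:
                   J          E          G          D
  init          5.66     0.1797    0.02913     0.8484
  Δ          -0.1054    -0.1054     0.1054     0.1054
  eq           5.555    0.07433     0.1345     0.9538
  solve Keq expr → x = 0.05268; check Q = 0.09653
Then remove 0.0145 M of E.
Step 2:
                   J          E          G          D
  init         5.555    0.05983     0.1345     0.9538
  Δ         0.008853   0.008853  -0.008853  -0.008853
  eq           5.563    0.06868     0.1256     0.9449
  solve Keq expr → x = -0.004427; check Q = 0.09653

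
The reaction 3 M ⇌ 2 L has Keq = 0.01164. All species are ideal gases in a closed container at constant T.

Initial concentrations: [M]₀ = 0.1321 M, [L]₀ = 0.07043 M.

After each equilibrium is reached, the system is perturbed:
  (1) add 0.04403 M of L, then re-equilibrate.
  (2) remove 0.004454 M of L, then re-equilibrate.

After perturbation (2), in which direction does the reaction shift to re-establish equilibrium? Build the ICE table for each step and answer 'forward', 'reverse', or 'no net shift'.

Direction: forward

Q₀ = 2.152 vs Keq = 0.01164 ⇒ Q>K, reverse
Step 1:
                    M           L
  init         0.1321     0.07043
  Δ           0.08884    -0.05923
  eq           0.2209      0.0112
  solve Keq expr → x = -0.02961; check Q = 0.01164
Then add 0.04403 M of L.
Step 2:
                    M           L
  init         0.2209     0.05523
  Δ            0.0589    -0.03926
  eq           0.2798     0.01597
  solve Keq expr → x = -0.01963; check Q = 0.01164
Then remove 0.004454 M of L.
Step 3:
                    M           L
  init         0.2798     0.01152
  Δ         -0.005924     0.00395
  eq           0.2739     0.01547
  solve Keq expr → x = 0.001975; check Q = 0.01164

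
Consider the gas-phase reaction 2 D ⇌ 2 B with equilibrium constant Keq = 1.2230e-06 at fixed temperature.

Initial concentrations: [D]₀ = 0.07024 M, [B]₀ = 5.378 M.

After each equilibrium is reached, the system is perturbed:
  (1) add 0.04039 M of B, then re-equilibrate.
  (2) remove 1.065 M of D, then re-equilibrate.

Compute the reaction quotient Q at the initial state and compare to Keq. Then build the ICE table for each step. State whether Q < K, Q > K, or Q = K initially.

Q₀ = 5862 vs Keq = 1.2230e-06 ⇒ Q>K, reverse
Step 1:
                  D         B
  I         0.07024     5.378
  C           5.372    -5.372
  E           5.442  0.006019
  solve Keq expr → x = -2.686; check Q = 1.2230e-06
Then add 0.04039 M of B.
Step 2:
                  D         B
  I           5.442   0.04641
  C         0.04035  -0.04035
  E           5.483  0.006063
  solve Keq expr → x = -0.02017; check Q = 1.2230e-06
Then remove 1.065 M of D.
Step 3:
                  D         B
  I           4.418  0.006063
  C        0.001176 -0.001176
  E           4.419  0.004887
  solve Keq expr → x = -5.8824e-04; check Q = 1.2230e-06

Q₀ = 5862; Q > K (proceeds reverse)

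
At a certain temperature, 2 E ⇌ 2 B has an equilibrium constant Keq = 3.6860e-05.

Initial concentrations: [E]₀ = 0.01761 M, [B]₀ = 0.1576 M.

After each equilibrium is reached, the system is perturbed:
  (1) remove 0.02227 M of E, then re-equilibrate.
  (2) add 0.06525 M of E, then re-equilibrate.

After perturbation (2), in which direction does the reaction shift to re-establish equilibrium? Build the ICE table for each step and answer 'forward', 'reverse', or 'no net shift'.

Q₀ = 80.09 vs Keq = 3.6860e-05 ⇒ Q>K, reverse
Step 1:
                  E         B
  Initial   0.01761    0.1576
  Change     0.1565   -0.1565
  Equil      0.1742  0.001057
  solve Keq expr → x = -0.07827; check Q = 3.6860e-05
Then remove 0.02227 M of E.
Step 2:
                  E         B
  Initial    0.1519  0.001057
  Change  1.3439e-04 -1.3439e-04
  Equil       0.152 9.2293e-04
  solve Keq expr → x = -6.7195e-05; check Q = 3.6860e-05
Then add 0.06525 M of E.
Step 3:
                  E         B
  Initial    0.2173 9.2293e-04
  Change  -3.9376e-04 3.9376e-04
  Equil      0.2169  0.001317
  solve Keq expr → x = 1.9688e-04; check Q = 3.6860e-05

Direction: forward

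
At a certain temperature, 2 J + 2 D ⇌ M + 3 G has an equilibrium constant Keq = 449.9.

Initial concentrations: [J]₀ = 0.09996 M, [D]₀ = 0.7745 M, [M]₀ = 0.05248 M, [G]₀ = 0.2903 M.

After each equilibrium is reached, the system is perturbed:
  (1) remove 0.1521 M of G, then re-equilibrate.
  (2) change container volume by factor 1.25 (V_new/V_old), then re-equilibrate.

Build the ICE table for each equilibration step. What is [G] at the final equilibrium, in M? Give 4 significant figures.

Q₀ = 0.2142 vs Keq = 449.9 ⇒ Q<K, forward
Step 1:
                    J           D           M           G
  I           0.09996      0.7745     0.05248      0.2903
  C          -0.09378    -0.09378     0.04689      0.1407
  E          0.006177      0.6807     0.09937       0.431
  solve Keq expr → x = 0.04689; check Q = 449.9
Then remove 0.1521 M of G.
Step 2:
                    J           D           M           G
  I          0.006177      0.6807     0.09937      0.2789
  C          -0.00285    -0.00285    0.001425    0.004275
  E          0.003327      0.6779      0.1008      0.2831
  solve Keq expr → x = 0.001425; check Q = 449.9
Then change container volume by factor 1.25 (V_new/V_old).
Step 3:
                    J           D           M           G
  I          0.002662      0.5423     0.08064      0.2265
  C                 0           0           0           0
  E          0.002662      0.5423     0.08064      0.2265
  solve Keq expr → x = 0; check Q = 449.9

[G]_eq = 0.2265 M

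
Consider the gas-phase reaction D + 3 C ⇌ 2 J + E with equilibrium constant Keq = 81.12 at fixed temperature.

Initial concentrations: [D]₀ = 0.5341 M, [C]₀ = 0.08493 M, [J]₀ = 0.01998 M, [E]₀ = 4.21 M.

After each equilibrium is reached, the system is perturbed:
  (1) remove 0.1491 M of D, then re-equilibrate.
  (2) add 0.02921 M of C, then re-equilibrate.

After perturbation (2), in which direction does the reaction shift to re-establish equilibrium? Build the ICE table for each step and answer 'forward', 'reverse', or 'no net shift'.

Direction: forward

Q₀ = 5.136 vs Keq = 81.12 ⇒ Q<K, forward
Step 1:
                    D           C           J           E
  Initial      0.5341     0.08493     0.01998        4.21
  Change     -0.01016    -0.03049     0.02033     0.01016
  Equil        0.5239     0.05444     0.04031        4.22
  solve Keq expr → x = 0.01016; check Q = 81.12
Then remove 0.1491 M of D.
Step 2:
                    D           C           J           E
  Initial      0.3748     0.05444     0.04031        4.22
  Change     0.001263    0.003788   -0.002525   -0.001263
  Equil        0.3761     0.05823     0.03778       4.219
  solve Keq expr → x = -0.001263; check Q = 81.12
Then add 0.02921 M of C.
Step 3:
                    D           C           J           E
  Initial      0.3761     0.08744     0.03778       4.219
  Change    -0.005808    -0.01742     0.01162    0.005808
  Equil        0.3703     0.07001      0.0494       4.225
  solve Keq expr → x = 0.005808; check Q = 81.12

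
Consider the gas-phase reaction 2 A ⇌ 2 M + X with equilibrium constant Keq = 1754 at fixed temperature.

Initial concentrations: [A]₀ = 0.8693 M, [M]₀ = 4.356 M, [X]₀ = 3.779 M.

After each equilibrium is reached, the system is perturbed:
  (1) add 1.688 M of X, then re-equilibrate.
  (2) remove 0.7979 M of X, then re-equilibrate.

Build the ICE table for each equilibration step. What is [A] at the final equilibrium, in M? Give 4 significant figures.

Q₀ = 94.89 vs Keq = 1754 ⇒ Q<K, forward
Step 1:
                  A         M         X
  init       0.8693     4.356     3.779
  Δ         -0.6285    0.6285    0.3143
  eq         0.2408     4.985     4.093
  solve Keq expr → x = 0.3143; check Q = 1754
Then add 1.688 M of X.
Step 2:
                  A         M         X
  init       0.2408     4.985     5.781
  Δ         0.04242  -0.04242  -0.02121
  eq         0.2832     4.942      5.76
  solve Keq expr → x = -0.02121; check Q = 1754
Then remove 0.7979 M of X.
Step 3:
                  A         M         X
  init       0.2832     4.942     4.962
  Δ        -0.01908   0.01908  0.009539
  eq         0.2641     4.961     4.972
  solve Keq expr → x = 0.009539; check Q = 1754

[A]_eq = 0.2641 M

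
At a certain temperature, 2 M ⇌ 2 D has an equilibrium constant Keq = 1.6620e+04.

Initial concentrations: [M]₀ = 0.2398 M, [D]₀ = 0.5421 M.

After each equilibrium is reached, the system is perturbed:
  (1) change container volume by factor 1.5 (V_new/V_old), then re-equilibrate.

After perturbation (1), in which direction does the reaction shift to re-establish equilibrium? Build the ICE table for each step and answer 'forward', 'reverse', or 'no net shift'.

Q₀ = 5.11 vs Keq = 1.6620e+04 ⇒ Q<K, forward
Step 1:
                  M         D
  Initial    0.2398    0.5421
  Change    -0.2338    0.2338
  Equil    0.006018    0.7759
  solve Keq expr → x = 0.1169; check Q = 1.6620e+04
Then change container volume by factor 1.5 (V_new/V_old).
Step 2:
                  M         D
  Initial  0.004012    0.5173
  Change          0         0
  Equil    0.004012    0.5173
  solve Keq expr → x = 0; check Q = 1.6620e+04

Direction: no net shift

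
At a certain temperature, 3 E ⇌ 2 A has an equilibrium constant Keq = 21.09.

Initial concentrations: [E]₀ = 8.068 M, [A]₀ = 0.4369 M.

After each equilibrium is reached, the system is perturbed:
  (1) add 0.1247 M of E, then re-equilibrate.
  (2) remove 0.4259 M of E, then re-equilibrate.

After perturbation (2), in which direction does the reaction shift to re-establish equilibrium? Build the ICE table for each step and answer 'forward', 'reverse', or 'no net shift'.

Q₀ = 3.6347e-04 vs Keq = 21.09 ⇒ Q<K, forward
Step 1:
                  E         A
  Initial     8.068    0.4369
  Change     -6.996     4.664
  Equil       1.072     5.101
  solve Keq expr → x = 2.332; check Q = 21.09
Then add 0.1247 M of E.
Step 2:
                  E         A
  Initial     1.197     5.101
  Change    -0.1141   0.07604
  Equil       1.083     5.177
  solve Keq expr → x = 0.03802; check Q = 21.09
Then remove 0.4259 M of E.
Step 3:
                  E         A
  Initial    0.6572     5.177
  Change     0.3894   -0.2596
  Equil       1.047     4.917
  solve Keq expr → x = -0.1298; check Q = 21.09

Direction: reverse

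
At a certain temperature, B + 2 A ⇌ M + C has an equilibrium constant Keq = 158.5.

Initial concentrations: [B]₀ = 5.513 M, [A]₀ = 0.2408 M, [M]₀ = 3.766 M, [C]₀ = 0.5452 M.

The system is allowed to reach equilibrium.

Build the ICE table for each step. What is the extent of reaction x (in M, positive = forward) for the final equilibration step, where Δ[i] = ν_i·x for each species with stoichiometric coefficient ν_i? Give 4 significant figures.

Q₀ = 6.423 vs Keq = 158.5 ⇒ Q<K, forward
Step 1:
                   B          A          M          C
  Initial      5.513     0.2408      3.766     0.5452
  Change    -0.09361    -0.1872    0.09361    0.09361
  Equil        5.419    0.05358       3.86     0.6388
  solve Keq expr → x = 0.09361; check Q = 158.5

x = 0.09361 M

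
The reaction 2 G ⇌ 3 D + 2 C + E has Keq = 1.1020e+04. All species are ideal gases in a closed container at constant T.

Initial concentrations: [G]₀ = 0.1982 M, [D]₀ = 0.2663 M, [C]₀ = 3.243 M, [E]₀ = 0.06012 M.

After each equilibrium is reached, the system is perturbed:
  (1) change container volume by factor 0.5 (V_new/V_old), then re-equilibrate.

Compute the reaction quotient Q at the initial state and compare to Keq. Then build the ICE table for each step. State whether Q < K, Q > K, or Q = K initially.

Q₀ = 0.304; Q < K (proceeds forward)

Q₀ = 0.304 vs Keq = 1.1020e+04 ⇒ Q<K, forward
Step 1:
                    G           D           C           E
  init         0.1982      0.2663       3.243     0.06012
  Δ           -0.1928      0.2893      0.1928     0.09642
  eq         0.005362      0.5556       3.436      0.1565
  solve Keq expr → x = 0.09642; check Q = 1.1020e+04
Then change container volume by factor 0.5 (V_new/V_old).
Step 2:
                    G           D           C           E
  init        0.01072       1.111       6.872      0.3131
  Δ           0.02861    -0.04292    -0.02861    -0.01431
  eq          0.03934       1.068       6.843      0.2988
  solve Keq expr → x = -0.01431; check Q = 1.1020e+04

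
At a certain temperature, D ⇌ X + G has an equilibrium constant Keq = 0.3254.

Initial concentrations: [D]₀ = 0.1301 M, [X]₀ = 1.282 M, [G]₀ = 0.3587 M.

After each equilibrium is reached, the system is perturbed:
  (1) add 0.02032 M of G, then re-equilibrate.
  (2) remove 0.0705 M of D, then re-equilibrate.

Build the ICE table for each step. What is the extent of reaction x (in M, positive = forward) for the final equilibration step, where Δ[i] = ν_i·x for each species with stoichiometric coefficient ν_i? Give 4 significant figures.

Q₀ = 3.535 vs Keq = 0.3254 ⇒ Q>K, reverse
Step 1:
                  D         X         G
  init       0.1301     1.282    0.3587
  Δ          0.2422   -0.2422   -0.2422
  eq         0.3723      1.04    0.1165
  solve Keq expr → x = -0.2422; check Q = 0.3254
Then add 0.02032 M of G.
Step 2:
                  D         X         G
  init       0.3723      1.04    0.1368
  Δ          0.0142   -0.0142   -0.0142
  eq         0.3865     1.026    0.1226
  solve Keq expr → x = -0.0142; check Q = 0.3254
Then remove 0.0705 M of D.
Step 3:
                  D         X         G
  init        0.316     1.026    0.1226
  Δ         0.01574  -0.01574  -0.01574
  eq         0.3317      1.01    0.1069
  solve Keq expr → x = -0.01574; check Q = 0.3254

x = -0.01574 M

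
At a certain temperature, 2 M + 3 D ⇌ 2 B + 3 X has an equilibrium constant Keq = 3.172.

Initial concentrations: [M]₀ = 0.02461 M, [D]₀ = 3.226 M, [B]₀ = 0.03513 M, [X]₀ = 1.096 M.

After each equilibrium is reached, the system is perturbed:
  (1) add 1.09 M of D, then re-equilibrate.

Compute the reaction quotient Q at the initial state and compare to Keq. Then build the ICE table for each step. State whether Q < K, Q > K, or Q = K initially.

Q₀ = 0.0799 vs Keq = 3.172 ⇒ Q<K, forward
Step 1:
                   M          D          B          X
  init       0.02461      3.226    0.03513      1.096
  Δ         -0.01836   -0.02754    0.01836    0.02754
  eq        0.006253      3.198    0.05349      1.124
  solve Keq expr → x = 0.009179; check Q = 3.172
Then add 1.09 M of D.
Step 2:
                   M          D          B          X
  init      0.006253      4.288    0.05349      1.124
  Δ        -0.002049  -0.003074   0.002049   0.003074
  eq        0.004203      4.285    0.05554      1.127
  solve Keq expr → x = 0.001025; check Q = 3.172

Q₀ = 0.0799; Q < K (proceeds forward)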